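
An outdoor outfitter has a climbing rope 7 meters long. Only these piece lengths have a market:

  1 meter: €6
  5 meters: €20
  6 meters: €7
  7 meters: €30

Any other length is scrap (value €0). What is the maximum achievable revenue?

Consider every possible first cut. r[k] is the best of p[i]+r[k−i] over all sellable i≤k.
r[1] = 6
r[2] = 12  (first piece 1, then r[1]=6)
r[3] = 18  (first piece 1, then r[2]=12)
r[4] = 24  (first piece 1, then r[3]=18)
r[5] = max(6+24, 20+0) = 30
r[6] = max(6+30, 20+6, 7+0) = 36
r[7] = max(6+36, 20+12, 7+6, 30+0) = 42
One optimal cutting: 1 + 1 + 1 + 1 + 1 + 1 + 1 → €42.

42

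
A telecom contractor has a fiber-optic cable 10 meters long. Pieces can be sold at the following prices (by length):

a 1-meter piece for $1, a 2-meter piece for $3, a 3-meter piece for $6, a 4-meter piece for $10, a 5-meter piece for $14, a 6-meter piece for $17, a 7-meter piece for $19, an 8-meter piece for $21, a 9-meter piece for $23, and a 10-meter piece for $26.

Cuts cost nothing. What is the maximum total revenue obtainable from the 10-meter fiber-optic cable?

Consider every possible first cut. R[k] is the best of p[i]+R[k−i] over all sellable i≤k.
R[1] = 1
R[2] = 3
R[3] = 6
R[4] = 10
R[5] = 14
R[6] = 17
R[7] = 19
R[8] = 21
R[9] = 24  (first piece 4, then R[5]=14)
R[10] = 28  (first piece 5, then R[5]=14)
One optimal cutting: 5 + 5 → $14 + $14 = $28.

28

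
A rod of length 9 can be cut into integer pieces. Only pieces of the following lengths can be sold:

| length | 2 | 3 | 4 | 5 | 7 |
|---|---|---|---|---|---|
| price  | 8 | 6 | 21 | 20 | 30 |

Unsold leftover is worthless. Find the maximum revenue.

Let f[k] be the best obtainable value from length k. For each k, try every first piece i and keep the best of price[i] + f[k−i].
f[1] = 0
f[2] = 8
f[3] = max(8+0, 6+0) = 8
f[4] = max(8+8, 6+0, 21+0) = 21
f[5] = max(8+8, 6+8, 21+0, 20+0) = 21
f[6] = max(8+21, 6+8, 21+8, 20+0) = 29
f[7] = max(8+21, 6+21, 21+8, 20+8, 30+0) = 30
f[8] = max(8+29, 6+21, 21+21, 20+8, 30+0) = 42
f[9] = max(8+30, 6+29, 21+21, 20+21, 30+8) = 42
One optimal cutting: pieces 4 + 4 with 1 meter of scrap → 42.

42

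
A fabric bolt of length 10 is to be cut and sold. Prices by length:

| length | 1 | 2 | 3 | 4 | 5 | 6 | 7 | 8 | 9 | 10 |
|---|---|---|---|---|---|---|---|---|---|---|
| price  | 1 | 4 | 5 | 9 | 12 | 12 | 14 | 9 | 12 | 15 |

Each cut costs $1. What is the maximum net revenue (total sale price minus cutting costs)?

Build v[k] bottom-up: v[k] = max over allowed piece i of (p[i] + v[k−i]) − 1 per cut.
v[1] = 1
v[2] = 4
v[3] = 5
v[4] = 9
v[5] = 12
v[6] = 12  (first piece 1, then v[5]=12)
v[7] = 15  (first piece 2, then v[5]=12)
v[8] = 17  (first piece 4, then v[4]=9)
v[9] = 20  (first piece 4, then v[5]=12)
v[10] = 23  (first piece 5, then v[5]=12)
One optimal plan: pieces 5 + 5 (1 cut) → $24 − $1 = $23.

23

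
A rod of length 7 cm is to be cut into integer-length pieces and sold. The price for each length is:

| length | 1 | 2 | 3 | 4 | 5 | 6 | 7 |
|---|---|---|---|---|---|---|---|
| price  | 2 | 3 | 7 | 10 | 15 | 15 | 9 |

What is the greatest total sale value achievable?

19

Consider every possible first cut. R[k] is the best of p[i]+R[k−i] over all sellable i≤k.
R[1] = 2
R[2] = max(2+2, 3+0) = 4
R[3] = max(2+4, 3+2, 7+0) = 7
R[4] = max(2+7, 3+4, 7+2, 10+0) = 10
R[5] = max(2+10, 3+7, 7+4, 10+2, 15+0) = 15
R[6] = max(2+15, 3+10, 7+7, 10+4, 15+2, 15+0) = 17
R[7] = max(2+17, 3+15, 7+10, …, 15+2, 9+0) = 19
One optimal cutting: 5 + 1 + 1 → 15 + 2 + 2 = 19.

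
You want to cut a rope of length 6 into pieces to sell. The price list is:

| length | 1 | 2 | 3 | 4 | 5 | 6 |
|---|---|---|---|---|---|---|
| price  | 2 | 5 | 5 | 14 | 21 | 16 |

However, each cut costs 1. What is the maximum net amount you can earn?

Consider every possible first cut. net[k] is the best of p[i]+net[k−i] over all sellable i≤k, charging 1 whenever i<k.
net[1] = 2
net[2] = max(2+2-1, 5+0) = 5
net[3] = max(2+5-1, 5+2-1, 5+0) = 6
net[4] = max(2+6-1, 5+5-1, 5+2-1, 14+0) = 14
net[5] = max(2+14-1, 5+6-1, 5+5-1, 14+2-1, 21+0) = 21
net[6] = max(2+21-1, 5+14-1, 5+6-1, 14+5-1, 21+2-1, 16+0) = 22
One optimal plan: pieces 5 + 1 (1 cut) → 23 − 1 = 22.

22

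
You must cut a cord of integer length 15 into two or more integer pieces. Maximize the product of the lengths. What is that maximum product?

243

Let P[k] be the best product for length k (with at least one cut). For each first piece i, the rest contributes max(k−i, P[k−i]).
P[2] = 1*max(1,0) = 1*1 = 1
P[3] = max(1*2, 2*1) = 2
P[4] = max(1*3, 2*2, 3*1) = 4
P[5] = max(1*4, 2*3, 3*2, 4*1) = 6
P[6] = max(1*6, 2*4, 3*3, 4*2, 5*1) = 9
P[7] = max(1*9, 2*6, 3*4, 4*3, 5*2, 6*1) = 12
P[8] = max(1*12, 2*9, 3*6, …, 6*2, 7*1) = 18
P[9] = max(1*18, 2*12, 3*9, …, 7*2, 8*1) = 27
P[10] = max(1*27, 2*18, 3*12, …, 8*2, 9*1) = 36
P[11] = max(1*36, 2*27, 3*18, …, 9*2, 10*1) = 54
P[12] = max(1*54, 2*36, 3*27, …, 10*2, 11*1) = 81
P[13] = max(1*81, 2*54, 3*36, …, 11*2, 12*1) = 108
P[14] = max(1*108, 2*81, 3*54, …, 12*2, 13*1) = 162
P[15] = max(1*162, 2*108, 3*81, …, 13*2, 14*1) = 243
One optimal split: 3 + 3 + 3 + 3 + 3; product 3*3*3*3*3 = 243.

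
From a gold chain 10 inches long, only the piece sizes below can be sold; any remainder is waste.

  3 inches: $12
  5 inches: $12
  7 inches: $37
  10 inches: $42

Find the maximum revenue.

49

Consider every possible first cut. f[k] is the best of p[i]+f[k−i] over all sellable i≤k.
f[1] = 0
f[2] = 0
f[3] = 12
f[4] = 12
f[5] = max(12+0, 12+0) = 12
f[6] = max(12+12, 12+0) = 24
f[7] = max(12+12, 12+0, 37+0) = 37
f[8] = max(12+12, 12+12, 37+0) = 37
f[9] = max(12+24, 12+12, 37+0) = 37
f[10] = max(12+37, 12+12, 37+12, 42+0) = 49
One optimal cutting: 7 + 3 → $49.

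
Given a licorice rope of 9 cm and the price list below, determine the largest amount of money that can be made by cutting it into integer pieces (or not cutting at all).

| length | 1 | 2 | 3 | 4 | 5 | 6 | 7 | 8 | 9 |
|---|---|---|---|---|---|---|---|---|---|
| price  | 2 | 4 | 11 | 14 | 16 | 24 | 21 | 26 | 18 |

35

Let best[k] be the best obtainable value from length k. For each k, try every first piece i and keep the best of price[i] + best[k−i].
best[1] = 2
best[2] = 4  (first piece 1, then best[1]=2)
best[3] = 11
best[4] = 14
best[5] = 16  (first piece 1, then best[4]=14)
best[6] = 24
best[7] = 26  (first piece 1, then best[6]=24)
best[8] = 28  (first piece 1, then best[7]=26)
best[9] = 35  (first piece 3, then best[6]=24)
One optimal cutting: 6 + 3 → ¢24 + ¢11 = ¢35.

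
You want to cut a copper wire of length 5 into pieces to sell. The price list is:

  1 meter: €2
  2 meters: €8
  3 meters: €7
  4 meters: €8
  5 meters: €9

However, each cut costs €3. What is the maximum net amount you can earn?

Build net[k] bottom-up: net[k] = max over allowed piece i of (p[i] + net[k−i]) − 3 per cut.
net[1] = 2
net[2] = max(2+2-3, 8+0) = 8
net[3] = max(2+8-3, 8+2-3, 7+0) = 7
net[4] = max(2+7-3, 8+8-3, 7+2-3, 8+0) = 13
net[5] = max(2+13-3, 8+7-3, 7+8-3, 8+2-3, 9+0) = 12
One optimal plan: pieces 2 + 2 + 1 (2 cuts) → €18 − €6 = €12.

12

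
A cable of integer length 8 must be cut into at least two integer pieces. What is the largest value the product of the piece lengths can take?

18

Fill f[k] for k=2..8: at each k try every first piece i and multiply by the better of (k−i) uncut or f[k−i].
Small cases: f[2]=1.
f[3] = 1*max(2,1) = 1*2 = 2
f[4] = 2*max(2,1) = 2*2 = 4
f[5] = 2*max(3,2) = 2*3 = 6
f[6] = 3*max(3,2) = 3*3 = 9
f[7] = 2*max(5,6) = 2*6 = 12
f[8] = 2*max(6,9) = 2*9 = 18
One optimal split: 3 + 3 + 2; product 3*3*2 = 18.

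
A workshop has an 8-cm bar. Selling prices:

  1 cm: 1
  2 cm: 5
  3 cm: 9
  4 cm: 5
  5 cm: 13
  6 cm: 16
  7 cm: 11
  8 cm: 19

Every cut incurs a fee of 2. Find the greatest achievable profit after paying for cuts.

20

Let net[k] be the best obtainable value from length k. For each k, try every first piece i and keep the best of price[i] + net[k−i] minus the 2 cut fee when i<k.
net[1] = 1
net[2] = 5
net[3] = 9
net[4] = 8  (first piece 1, then net[3]=9)
net[5] = 13
net[6] = 16  (first piece 3, then net[3]=9)
net[7] = 16  (first piece 2, then net[5]=13)
net[8] = 20  (first piece 3, then net[5]=13)
One optimal plan: pieces 5 + 3 (1 cut) → 22 − 2 = 20.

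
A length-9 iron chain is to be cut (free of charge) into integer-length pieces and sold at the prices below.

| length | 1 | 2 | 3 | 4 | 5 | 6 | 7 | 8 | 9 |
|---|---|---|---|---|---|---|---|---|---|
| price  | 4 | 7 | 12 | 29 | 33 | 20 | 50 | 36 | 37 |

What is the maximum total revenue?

62

Build R[k] bottom-up: R[k] = max over allowed piece i of (p[i] + R[k−i]).
R[1] = 4
R[2] = max(4+4, 7+0) = 8
R[3] = max(4+8, 7+4, 12+0) = 12
R[4] = max(4+12, 7+8, 12+4, 29+0) = 29
R[5] = max(4+29, 7+12, 12+8, 29+4, 33+0) = 33
R[6] = max(4+33, 7+29, 12+12, 29+8, 33+4, 20+0) = 37
R[7] = max(4+37, 7+33, 12+29, …, 20+4, 50+0) = 50
R[8] = max(4+50, 7+37, 12+33, …, 50+4, 36+0) = 58
R[9] = max(4+58, 7+50, 12+37, …, 36+4, 37+0) = 62
One optimal cutting: 4 + 4 + 1 → $29 + $29 + $4 = $62.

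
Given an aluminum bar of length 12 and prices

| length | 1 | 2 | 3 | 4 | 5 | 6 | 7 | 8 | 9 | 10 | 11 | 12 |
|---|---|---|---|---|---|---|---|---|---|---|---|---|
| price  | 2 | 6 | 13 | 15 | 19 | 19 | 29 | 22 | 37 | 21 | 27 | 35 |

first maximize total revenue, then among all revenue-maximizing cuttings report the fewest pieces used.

Build r[k] bottom-up: r[k] = max over allowed piece i of (p[i] + r[k−i]).
r[1] = 2
r[2] = max(2+2, 6+0) = 6
r[3] = max(2+6, 6+2, 13+0) = 13
r[4] = max(2+13, 6+6, 13+2, 15+0) = 15
r[5] = max(2+15, 6+13, 13+6, 15+2, 19+0) = 19
r[6] = max(2+19, 6+15, 13+13, 15+6, 19+2, 19+0) = 26
r[7] = max(2+26, 6+19, 13+15, …, 19+2, 29+0) = 29
r[8] = max(2+29, 6+26, 13+19, …, 29+2, 22+0) = 32
r[9] = max(2+32, 6+29, 13+26, …, 22+2, 37+0) = 39
r[10] = max(2+39, 6+32, 13+29, …, 37+2, 21+0) = 42
r[11] = max(2+42, 6+39, 13+32, …, 21+2, 27+0) = 45
r[12] = max(2+45, 6+42, 13+39, …, 27+2, 35+0) = 52
Maximum revenue is $52.
Now minimize piece count subject to staying optimal: for each k, pieces[k] = 1 + min over i with p[i]+r[k−i]=r[k] of pieces[k−i].
pieces[9] = 3
pieces[10] = 2
pieces[11] = 3
pieces[12] = 4

4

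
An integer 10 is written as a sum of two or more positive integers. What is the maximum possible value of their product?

36

Define m[k] = max over 1≤i<k of i · max(k−i, m[k−i]); the inner max lets the remainder stay uncut if that's better.
m[2] = 1*max(1,0) = 1*1 = 1
m[3] = 1*max(2,1) = 1*2 = 2
m[4] = 2*max(2,1) = 2*2 = 4
m[5] = 2*max(3,2) = 2*3 = 6
m[6] = 3*max(3,2) = 3*3 = 9
m[7] = 2*max(5,6) = 2*6 = 12
m[8] = 2*max(6,9) = 2*9 = 18
m[9] = 3*max(6,9) = 3*9 = 27
m[10] = 2*max(8,18) = 2*18 = 36
One optimal split: 3 + 3 + 2 + 2; product 3*3*2*2 = 36.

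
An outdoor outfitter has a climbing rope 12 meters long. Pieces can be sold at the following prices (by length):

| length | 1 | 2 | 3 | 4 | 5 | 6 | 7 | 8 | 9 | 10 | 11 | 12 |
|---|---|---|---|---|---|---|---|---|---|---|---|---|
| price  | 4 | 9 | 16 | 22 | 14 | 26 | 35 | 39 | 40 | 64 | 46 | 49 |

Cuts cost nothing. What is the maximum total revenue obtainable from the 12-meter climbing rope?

73

Let v[k] be the best obtainable value from length k. For each k, try every first piece i and keep the best of price[i] + v[k−i].
v[1] = 4
v[2] = max(4+4, 9+0) = 9
v[3] = max(4+9, 9+4, 16+0) = 16
v[4] = max(4+16, 9+9, 16+4, 22+0) = 22
v[5] = max(4+22, 9+16, 16+9, 22+4, 14+0) = 26
v[6] = max(4+26, 9+22, 16+16, 22+9, 14+4, 26+0) = 32
v[7] = max(4+32, 9+26, 16+22, …, 26+4, 35+0) = 38
v[8] = max(4+38, 9+32, 16+26, …, 35+4, 39+0) = 44
v[9] = max(4+44, 9+38, 16+32, …, 39+4, 40+0) = 48
v[10] = max(4+48, 9+44, 16+38, …, 40+4, 64+0) = 64
v[11] = max(4+64, 9+48, 16+44, …, 64+4, 46+0) = 68
v[12] = max(4+68, 9+64, 16+48, …, 46+4, 49+0) = 73
One optimal cutting: 10 + 2 → €64 + €9 = €73.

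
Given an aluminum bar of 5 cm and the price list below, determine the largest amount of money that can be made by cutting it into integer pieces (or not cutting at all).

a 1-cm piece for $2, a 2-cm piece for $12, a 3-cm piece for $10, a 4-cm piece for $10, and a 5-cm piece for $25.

Let best[k] be the best obtainable value from length k. For each k, try every first piece i and keep the best of price[i] + best[k−i].
best[1] = 2
best[2] = 12
best[3] = 14  (first piece 1, then best[2]=12)
best[4] = 24  (first piece 2, then best[2]=12)
best[5] = 26  (first piece 1, then best[4]=24)
One optimal cutting: 2 + 2 + 1 → $12 + $12 + $2 = $26.

26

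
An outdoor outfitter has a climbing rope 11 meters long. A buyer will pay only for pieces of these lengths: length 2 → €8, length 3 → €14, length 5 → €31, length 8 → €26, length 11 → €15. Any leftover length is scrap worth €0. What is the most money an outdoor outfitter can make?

Build r[k] bottom-up: r[k] = max over allowed piece i of (p[i] + r[k−i]).
r[1] = 0
r[2] = 8
r[3] = max(8+0, 14+0) = 14
r[4] = max(8+8, 14+0) = 16
r[5] = max(8+14, 14+8, 31+0) = 31
r[6] = max(8+16, 14+14, 31+0) = 31
r[7] = max(8+31, 14+16, 31+8) = 39
r[8] = max(8+31, 14+31, 31+14, 26+0) = 45
r[9] = max(8+39, 14+31, 31+16, 26+0) = 47
r[10] = max(8+45, 14+39, 31+31, 26+8) = 62
r[11] = max(8+47, 14+45, 31+31, 26+14, 15+0) = 62
One optimal cutting: pieces 5 + 5 with 1 meter of scrap → €62.

62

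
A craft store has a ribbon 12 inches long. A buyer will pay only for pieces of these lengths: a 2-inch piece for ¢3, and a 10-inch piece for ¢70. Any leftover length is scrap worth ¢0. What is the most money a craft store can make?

73

Let f[k] be the best obtainable value from length k. For each k, try every first piece i and keep the best of price[i] + f[k−i].
f[1] = 0
f[2] = 3
f[3] = 3
f[4] = 6  (first piece 2, then f[2]=3)
f[5] = 6
f[6] = 9  (first piece 2, then f[4]=6)
f[7] = 9
f[8] = 12  (first piece 2, then f[6]=9)
f[9] = 12
f[10] = max(3+12, 70+0) = 70
f[11] = max(3+12, 70+0) = 70
f[12] = max(3+70, 70+3) = 73
One optimal cutting: 10 + 2 → ¢73.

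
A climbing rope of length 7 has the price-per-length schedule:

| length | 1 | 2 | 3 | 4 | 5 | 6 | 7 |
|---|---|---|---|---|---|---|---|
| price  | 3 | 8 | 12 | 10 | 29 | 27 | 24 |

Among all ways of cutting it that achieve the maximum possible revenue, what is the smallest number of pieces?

2

Consider every possible first cut. r[k] is the best of p[i]+r[k−i] over all sellable i≤k.
r[1] = 3
r[2] = max(3+3, 8+0) = 8
r[3] = max(3+8, 8+3, 12+0) = 12
r[4] = max(3+12, 8+8, 12+3, 10+0) = 16
r[5] = max(3+16, 8+12, 12+8, 10+3, 29+0) = 29
r[6] = max(3+29, 8+16, 12+12, 10+8, 29+3, 27+0) = 32
r[7] = max(3+32, 8+29, 12+16, …, 27+3, 24+0) = 37
Maximum revenue is €37.
Now minimize piece count subject to staying optimal: for each k, pieces[k] = 1 + min over i with p[i]+r[k−i]=r[k] of pieces[k−i].
pieces[4] = 2
pieces[5] = 1
pieces[6] = 2
pieces[7] = 2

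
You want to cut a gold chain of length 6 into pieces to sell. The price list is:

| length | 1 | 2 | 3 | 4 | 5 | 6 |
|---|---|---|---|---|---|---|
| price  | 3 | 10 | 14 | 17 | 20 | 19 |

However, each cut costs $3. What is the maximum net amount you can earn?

25

Build v[k] bottom-up: v[k] = max over allowed piece i of (p[i] + v[k−i]) − 3 per cut.
v[1] = 3
v[2] = 10
v[3] = 14
v[4] = 17  (first piece 2, then v[2]=10)
v[5] = 21  (first piece 2, then v[3]=14)
v[6] = 25  (first piece 3, then v[3]=14)
One optimal plan: pieces 3 + 3 (1 cut) → $28 − $3 = $25.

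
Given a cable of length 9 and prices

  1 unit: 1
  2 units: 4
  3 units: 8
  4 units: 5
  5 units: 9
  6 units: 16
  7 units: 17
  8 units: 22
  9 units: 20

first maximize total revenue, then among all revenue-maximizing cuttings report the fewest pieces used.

Let r[k] be the best obtainable value from length k. For each k, try every first piece i and keep the best of price[i] + r[k−i].
r[1] = 1
r[2] = 4
r[3] = 8
r[4] = 9  (first piece 1, then r[3]=8)
r[5] = 12  (first piece 2, then r[3]=8)
r[6] = 16  (first piece 3, then r[3]=8)
r[7] = 17  (first piece 1, then r[6]=16)
r[8] = 22
r[9] = 24  (first piece 3, then r[6]=16)
Maximum revenue is 24.
Now minimize piece count subject to staying optimal: for each k, pieces[k] = 1 + min over i with p[i]+r[k−i]=r[k] of pieces[k−i].
pieces[6] = 1
pieces[7] = 1
pieces[8] = 1
pieces[9] = 2

2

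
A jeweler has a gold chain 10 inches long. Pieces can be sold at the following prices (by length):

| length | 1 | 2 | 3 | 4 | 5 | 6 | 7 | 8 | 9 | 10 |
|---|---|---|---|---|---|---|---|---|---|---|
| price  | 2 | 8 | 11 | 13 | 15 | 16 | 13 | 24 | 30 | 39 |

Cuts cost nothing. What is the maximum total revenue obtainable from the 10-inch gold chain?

Build best[k] bottom-up: best[k] = max over allowed piece i of (p[i] + best[k−i]).
best[1] = 2
best[2] = 8
best[3] = 11
best[4] = 16  (first piece 2, then best[2]=8)
best[5] = 19  (first piece 2, then best[3]=11)
best[6] = 24  (first piece 2, then best[4]=16)
best[7] = 27  (first piece 2, then best[5]=19)
best[8] = 32  (first piece 2, then best[6]=24)
best[9] = 35  (first piece 2, then best[7]=27)
best[10] = 40  (first piece 2, then best[8]=32)
One optimal cutting: 2 + 2 + 2 + 2 + 2 → $8 + $8 + $8 + $8 + $8 = $40.

40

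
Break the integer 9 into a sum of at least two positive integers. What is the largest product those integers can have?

27

Let prod[k] be the best product for length k (with at least one cut). For each first piece i, the rest contributes max(k−i, prod[k−i]).
prod[2] = 1·max(1,0) = 1·1 = 1
prod[3] = max(1·2, 2·1) = 2
prod[4] = max(1·3, 2·2, 3·1) = 4
prod[5] = max(1·4, 2·3, 3·2, 4·1) = 6
prod[6] = max(1·6, 2·4, 3·3, 4·2, 5·1) = 9
prod[7] = max(1·9, 2·6, 3·4, 4·3, 5·2, 6·1) = 12
prod[8] = max(1·12, 2·9, 3·6, …, 6·2, 7·1) = 18
prod[9] = max(1·18, 2·12, 3·9, …, 7·2, 8·1) = 27
One optimal split: 3 + 3 + 3; product 3·3·3 = 27.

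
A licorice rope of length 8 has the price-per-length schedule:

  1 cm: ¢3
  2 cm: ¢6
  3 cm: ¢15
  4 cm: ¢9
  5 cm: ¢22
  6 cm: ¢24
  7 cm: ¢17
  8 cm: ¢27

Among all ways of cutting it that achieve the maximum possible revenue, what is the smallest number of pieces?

Consider every possible first cut. r[k] is the best of p[i]+r[k−i] over all sellable i≤k.
r[1] = 3
r[2] = 6  (first piece 1, then r[1]=3)
r[3] = 15
r[4] = 18  (first piece 1, then r[3]=15)
r[5] = 22
r[6] = 30  (first piece 3, then r[3]=15)
r[7] = 33  (first piece 1, then r[6]=30)
r[8] = 37  (first piece 3, then r[5]=22)
Maximum revenue is ¢37.
Now minimize piece count subject to staying optimal: for each k, pieces[k] = 1 + min over i with p[i]+r[k−i]=r[k] of pieces[k−i].
pieces[5] = 1
pieces[6] = 2
pieces[7] = 3
pieces[8] = 2

2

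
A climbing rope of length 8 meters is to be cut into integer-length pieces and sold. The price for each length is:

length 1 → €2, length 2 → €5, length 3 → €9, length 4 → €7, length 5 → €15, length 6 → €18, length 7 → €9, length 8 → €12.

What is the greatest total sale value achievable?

Consider every possible first cut. r[k] is the best of p[i]+r[k−i] over all sellable i≤k.
r[1] = 2
r[2] = 5
r[3] = 9
r[4] = 11  (first piece 1, then r[3]=9)
r[5] = 15
r[6] = 18  (first piece 3, then r[3]=9)
r[7] = 20  (first piece 1, then r[6]=18)
r[8] = 24  (first piece 3, then r[5]=15)
One optimal cutting: 5 + 3 → €15 + €9 = €24.

24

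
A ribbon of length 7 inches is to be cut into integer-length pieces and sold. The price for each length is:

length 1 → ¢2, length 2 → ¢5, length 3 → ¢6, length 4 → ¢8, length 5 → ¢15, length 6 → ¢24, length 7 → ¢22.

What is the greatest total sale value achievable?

Let R[k] be the best obtainable value from length k. For each k, try every first piece i and keep the best of price[i] + R[k−i].
R[1] = 2
R[2] = 5
R[3] = 7  (first piece 1, then R[2]=5)
R[4] = 10  (first piece 2, then R[2]=5)
R[5] = 15
R[6] = 24
R[7] = 26  (first piece 1, then R[6]=24)
One optimal cutting: 6 + 1 → ¢24 + ¢2 = ¢26.

26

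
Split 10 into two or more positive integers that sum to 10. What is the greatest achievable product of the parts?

36

Define prod[k] = max over 1≤i<k of i · max(k−i, prod[k−i]); the inner max lets the remainder stay uncut if that's better.
prod[2] = 1*max(1,0) = 1*1 = 1
prod[3] = 1*max(2,1) = 1*2 = 2
prod[4] = 2*max(2,1) = 2*2 = 4
prod[5] = 2*max(3,2) = 2*3 = 6
prod[6] = 3*max(3,2) = 3*3 = 9
prod[7] = 2*max(5,6) = 2*6 = 12
prod[8] = 2*max(6,9) = 2*9 = 18
prod[9] = 3*max(6,9) = 3*9 = 27
prod[10] = 2*max(8,18) = 2*18 = 36
One optimal split: 3 + 3 + 2 + 2; product 3*3*2*2 = 36.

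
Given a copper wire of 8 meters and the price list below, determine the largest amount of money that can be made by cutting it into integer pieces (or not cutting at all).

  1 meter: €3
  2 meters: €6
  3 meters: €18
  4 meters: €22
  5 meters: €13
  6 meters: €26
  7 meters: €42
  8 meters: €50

Consider every possible first cut. r[k] is the best of p[i]+r[k−i] over all sellable i≤k.
r[1] = 3
r[2] = max(3+3, 6+0) = 6
r[3] = max(3+6, 6+3, 18+0) = 18
r[4] = max(3+18, 6+6, 18+3, 22+0) = 22
r[5] = max(3+22, 6+18, 18+6, 22+3, 13+0) = 25
r[6] = max(3+25, 6+22, 18+18, 22+6, 13+3, 26+0) = 36
r[7] = max(3+36, 6+25, 18+22, …, 26+3, 42+0) = 42
r[8] = max(3+42, 6+36, 18+25, …, 42+3, 50+0) = 50
Best is to sell the whole 8-meter piece uncut for €50.

50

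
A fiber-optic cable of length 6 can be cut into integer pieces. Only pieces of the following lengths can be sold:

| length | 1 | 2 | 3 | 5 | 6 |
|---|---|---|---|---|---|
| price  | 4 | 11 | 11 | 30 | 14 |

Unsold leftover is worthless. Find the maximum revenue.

Let f[k] be the best obtainable value from length k. For each k, try every first piece i and keep the best of price[i] + f[k−i].
f[1] = 4
f[2] = 11
f[3] = 15  (first piece 1, then f[2]=11)
f[4] = 22  (first piece 2, then f[2]=11)
f[5] = 30
f[6] = 34  (first piece 1, then f[5]=30)
One optimal cutting: 5 + 1 → $34.

34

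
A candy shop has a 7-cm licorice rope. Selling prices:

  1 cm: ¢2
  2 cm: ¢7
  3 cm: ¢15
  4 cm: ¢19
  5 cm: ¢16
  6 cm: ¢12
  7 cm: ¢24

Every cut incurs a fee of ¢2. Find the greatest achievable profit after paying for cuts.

32

Build net[k] bottom-up: net[k] = max over allowed piece i of (p[i] + net[k−i]) − 2 per cut.
net[1] = 2
net[2] = max(2+2-2, 7+0) = 7
net[3] = max(2+7-2, 7+2-2, 15+0) = 15
net[4] = max(2+15-2, 7+7-2, 15+2-2, 19+0) = 19
net[5] = max(2+19-2, 7+15-2, 15+7-2, 19+2-2, 16+0) = 20
net[6] = max(2+20-2, 7+19-2, 15+15-2, 19+7-2, 16+2-2, 12+0) = 28
net[7] = max(2+28-2, 7+20-2, 15+19-2, …, 12+2-2, 24+0) = 32
One optimal plan: pieces 4 + 3 (1 cut) → ¢34 − ¢2 = ¢32.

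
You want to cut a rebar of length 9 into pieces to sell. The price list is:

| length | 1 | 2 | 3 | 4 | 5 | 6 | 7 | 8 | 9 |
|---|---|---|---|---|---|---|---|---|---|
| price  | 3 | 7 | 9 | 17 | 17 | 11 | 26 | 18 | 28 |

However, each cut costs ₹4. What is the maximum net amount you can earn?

Consider every possible first cut. r[k] is the best of p[i]+r[k−i] over all sellable i≤k, charging 4 whenever i<k.
r[1] = 3
r[2] = max(3+3-4, 7+0) = 7
r[3] = max(3+7-4, 7+3-4, 9+0) = 9
r[4] = max(3+9-4, 7+7-4, 9+3-4, 17+0) = 17
r[5] = max(3+17-4, 7+9-4, 9+7-4, 17+3-4, 17+0) = 17
r[6] = max(3+17-4, 7+17-4, 9+9-4, 17+7-4, 17+3-4, 11+0) = 20
r[7] = max(3+20-4, 7+17-4, 9+17-4, …, 11+3-4, 26+0) = 26
r[8] = max(3+26-4, 7+20-4, 9+17-4, …, 26+3-4, 18+0) = 30
r[9] = max(3+30-4, 7+26-4, 9+20-4, …, 18+3-4, 28+0) = 30
One optimal plan: pieces 5 + 4 (1 cut) → ₹34 − ₹4 = ₹30.

30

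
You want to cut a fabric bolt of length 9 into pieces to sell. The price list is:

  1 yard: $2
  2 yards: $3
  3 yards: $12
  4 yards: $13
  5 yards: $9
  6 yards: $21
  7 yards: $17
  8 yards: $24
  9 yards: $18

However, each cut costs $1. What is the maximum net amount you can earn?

34

Consider every possible first cut. v[k] is the best of p[i]+v[k−i] over all sellable i≤k, charging 1 whenever i<k.
v[1] = 2
v[2] = 3  (first piece 1, then v[1]=2)
v[3] = 12
v[4] = 13  (first piece 1, then v[3]=12)
v[5] = 14  (first piece 1, then v[4]=13)
v[6] = 23  (first piece 3, then v[3]=12)
v[7] = 24  (first piece 1, then v[6]=23)
v[8] = 25  (first piece 1, then v[7]=24)
v[9] = 34  (first piece 3, then v[6]=23)
One optimal plan: pieces 3 + 3 + 3 (2 cuts) → $36 − $2 = $34.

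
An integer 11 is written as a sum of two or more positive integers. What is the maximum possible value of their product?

Define m[k] = max over 1≤i<k of i · max(k−i, m[k−i]); the inner max lets the remainder stay uncut if that's better.
m[2] = 1×max(1,0) = 1×1 = 1
m[3] = max(1×2, 2×1) = 2
m[4] = max(1×3, 2×2, 3×1) = 4
m[5] = max(1×4, 2×3, 3×2, 4×1) = 6
m[6] = max(1×6, 2×4, 3×3, 4×2, 5×1) = 9
m[7] = max(1×9, 2×6, 3×4, 4×3, 5×2, 6×1) = 12
m[8] = max(1×12, 2×9, 3×6, …, 6×2, 7×1) = 18
m[9] = max(1×18, 2×12, 3×9, …, 7×2, 8×1) = 27
m[10] = max(1×27, 2×18, 3×12, …, 8×2, 9×1) = 36
m[11] = max(1×36, 2×27, 3×18, …, 9×2, 10×1) = 54
One optimal split: 3 + 3 + 3 + 2; product 3×3×3×2 = 54.

54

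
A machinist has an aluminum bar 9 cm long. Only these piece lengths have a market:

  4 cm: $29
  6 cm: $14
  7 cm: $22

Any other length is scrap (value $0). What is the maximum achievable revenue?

58

Build best[k] bottom-up: best[k] = max over allowed piece i of (p[i] + best[k−i]).
best[1] = 0
best[2] = 0
best[3] = 0
best[4] = 29
best[5] = 29
best[6] = 29
best[7] = 29
best[8] = 58  (first piece 4, then best[4]=29)
best[9] = 58
One optimal cutting: pieces 4 + 4 with 1 cm of scrap → $58.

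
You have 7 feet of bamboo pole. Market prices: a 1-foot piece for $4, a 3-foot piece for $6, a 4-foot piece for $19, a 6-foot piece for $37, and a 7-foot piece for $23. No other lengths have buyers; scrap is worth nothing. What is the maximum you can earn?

Build r[k] bottom-up: r[k] = max over allowed piece i of (p[i] + r[k−i]).
r[1] = 4
r[2] = 8  (first piece 1, then r[1]=4)
r[3] = max(4+8, 6+0) = 12
r[4] = max(4+12, 6+4, 19+0) = 19
r[5] = max(4+19, 6+8, 19+4) = 23
r[6] = max(4+23, 6+12, 19+8, 37+0) = 37
r[7] = max(4+37, 6+19, 19+12, 37+4, 23+0) = 41
One optimal cutting: 6 + 1 → $41.

41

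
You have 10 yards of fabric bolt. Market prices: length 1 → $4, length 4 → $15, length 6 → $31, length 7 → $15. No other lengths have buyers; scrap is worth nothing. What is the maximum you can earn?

47

Consider every possible first cut. f[k] is the best of p[i]+f[k−i] over all sellable i≤k.
f[1] = 4
f[2] = 8  (first piece 1, then f[1]=4)
f[3] = 12  (first piece 1, then f[2]=8)
f[4] = 16  (first piece 1, then f[3]=12)
f[5] = 20  (first piece 1, then f[4]=16)
f[6] = 31
f[7] = 35  (first piece 1, then f[6]=31)
f[8] = 39  (first piece 1, then f[7]=35)
f[9] = 43  (first piece 1, then f[8]=39)
f[10] = 47  (first piece 1, then f[9]=43)
One optimal cutting: 6 + 1 + 1 + 1 + 1 → $47.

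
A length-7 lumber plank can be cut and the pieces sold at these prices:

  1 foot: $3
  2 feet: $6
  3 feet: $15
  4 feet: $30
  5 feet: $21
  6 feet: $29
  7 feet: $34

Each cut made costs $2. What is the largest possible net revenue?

Consider every possible first cut. r[k] is the best of p[i]+r[k−i] over all sellable i≤k, charging 2 whenever i<k.
r[1] = 3
r[2] = max(3+3-2, 6+0) = 6
r[3] = max(3+6-2, 6+3-2, 15+0) = 15
r[4] = max(3+15-2, 6+6-2, 15+3-2, 30+0) = 30
r[5] = max(3+30-2, 6+15-2, 15+6-2, 30+3-2, 21+0) = 31
r[6] = max(3+31-2, 6+30-2, 15+15-2, 30+6-2, 21+3-2, 29+0) = 34
r[7] = max(3+34-2, 6+31-2, 15+30-2, …, 29+3-2, 34+0) = 43
One optimal plan: pieces 4 + 3 (1 cut) → $45 − $2 = $43.

43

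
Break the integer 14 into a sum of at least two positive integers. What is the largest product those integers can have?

162

Let f[k] be the best product for length k (with at least one cut). For each first piece i, the rest contributes max(k−i, f[k−i]).
f[2] = 1*max(1,0) = 1*1 = 1
f[3] = max(1*2, 2*1) = 2
f[4] = max(1*3, 2*2, 3*1) = 4
f[5] = max(1*4, 2*3, 3*2, 4*1) = 6
f[6] = max(1*6, 2*4, 3*3, 4*2, 5*1) = 9
f[7] = max(1*9, 2*6, 3*4, 4*3, 5*2, 6*1) = 12
f[8] = max(1*12, 2*9, 3*6, …, 6*2, 7*1) = 18
f[9] = max(1*18, 2*12, 3*9, …, 7*2, 8*1) = 27
f[10] = max(1*27, 2*18, 3*12, …, 8*2, 9*1) = 36
f[11] = max(1*36, 2*27, 3*18, …, 9*2, 10*1) = 54
f[12] = max(1*54, 2*36, 3*27, …, 10*2, 11*1) = 81
f[13] = max(1*81, 2*54, 3*36, …, 11*2, 12*1) = 108
f[14] = max(1*108, 2*81, 3*54, …, 12*2, 13*1) = 162
One optimal split: 3 + 3 + 3 + 3 + 2; product 3*3*3*3*2 = 162.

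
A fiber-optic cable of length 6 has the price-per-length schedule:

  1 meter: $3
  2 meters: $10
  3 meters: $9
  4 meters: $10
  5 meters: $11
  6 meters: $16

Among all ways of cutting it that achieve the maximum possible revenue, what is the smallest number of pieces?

3

Let r[k] be the best obtainable value from length k. For each k, try every first piece i and keep the best of price[i] + r[k−i].
r[1] = 3
r[2] = max(3+3, 10+0) = 10
r[3] = max(3+10, 10+3, 9+0) = 13
r[4] = max(3+13, 10+10, 9+3, 10+0) = 20
r[5] = max(3+20, 10+13, 9+10, 10+3, 11+0) = 23
r[6] = max(3+23, 10+20, 9+13, 10+10, 11+3, 16+0) = 30
Maximum revenue is $30.
Now minimize piece count subject to staying optimal: for each k, pieces[k] = 1 + min over i with p[i]+r[k−i]=r[k] of pieces[k−i].
pieces[3] = 2
pieces[4] = 2
pieces[5] = 3
pieces[6] = 3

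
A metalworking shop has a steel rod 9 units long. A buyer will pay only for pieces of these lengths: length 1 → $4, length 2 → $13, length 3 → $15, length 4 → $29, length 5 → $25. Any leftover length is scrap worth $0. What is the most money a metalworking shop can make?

Build f[k] bottom-up: f[k] = max over allowed piece i of (p[i] + f[k−i]).
f[1] = 4
f[2] = max(4+4, 13+0) = 13
f[3] = max(4+13, 13+4, 15+0) = 17
f[4] = max(4+17, 13+13, 15+4, 29+0) = 29
f[5] = max(4+29, 13+17, 15+13, 29+4, 25+0) = 33
f[6] = max(4+33, 13+29, 15+17, 29+13, 25+4) = 42
f[7] = max(4+42, 13+33, 15+29, 29+17, 25+13) = 46
f[8] = max(4+46, 13+42, 15+33, 29+29, 25+17) = 58
f[9] = max(4+58, 13+46, 15+42, 29+33, 25+29) = 62
One optimal cutting: 4 + 4 + 1 → $62.

62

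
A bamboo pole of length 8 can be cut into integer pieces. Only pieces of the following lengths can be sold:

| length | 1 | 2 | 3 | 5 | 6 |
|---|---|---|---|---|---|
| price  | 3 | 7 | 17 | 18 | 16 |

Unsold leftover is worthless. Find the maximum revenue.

41

Build best[k] bottom-up: best[k] = max over allowed piece i of (p[i] + best[k−i]).
best[1] = 3
best[2] = max(3+3, 7+0) = 7
best[3] = max(3+7, 7+3, 17+0) = 17
best[4] = max(3+17, 7+7, 17+3) = 20
best[5] = max(3+20, 7+17, 17+7, 18+0) = 24
best[6] = max(3+24, 7+20, 17+17, 18+3, 16+0) = 34
best[7] = max(3+34, 7+24, 17+20, 18+7, 16+3) = 37
best[8] = max(3+37, 7+34, 17+24, 18+17, 16+7) = 41
One optimal cutting: 3 + 3 + 2 → $41.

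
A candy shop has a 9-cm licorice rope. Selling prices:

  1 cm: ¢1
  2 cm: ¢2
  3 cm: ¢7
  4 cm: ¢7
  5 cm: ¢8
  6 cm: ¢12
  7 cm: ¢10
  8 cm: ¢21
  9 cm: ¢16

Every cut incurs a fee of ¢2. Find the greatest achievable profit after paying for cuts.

Build v[k] bottom-up: v[k] = max over allowed piece i of (p[i] + v[k−i]) − 2 per cut.
v[1] = 1
v[2] = max(1+1-2, 2+0) = 2
v[3] = max(1+2-2, 2+1-2, 7+0) = 7
v[4] = max(1+7-2, 2+2-2, 7+1-2, 7+0) = 7
v[5] = max(1+7-2, 2+7-2, 7+2-2, 7+1-2, 8+0) = 8
v[6] = max(1+8-2, 2+7-2, 7+7-2, 7+2-2, 8+1-2, 12+0) = 12
v[7] = max(1+12-2, 2+8-2, 7+7-2, …, 12+1-2, 10+0) = 12
v[8] = max(1+12-2, 2+12-2, 7+8-2, …, 10+1-2, 21+0) = 21
v[9] = max(1+21-2, 2+12-2, 7+12-2, …, 21+1-2, 16+0) = 20
One optimal plan: pieces 8 + 1 (1 cut) → ¢22 − ¢2 = ¢20.

20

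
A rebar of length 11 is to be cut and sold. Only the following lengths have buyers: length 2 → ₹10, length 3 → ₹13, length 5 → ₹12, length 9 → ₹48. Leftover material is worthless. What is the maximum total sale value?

Build best[k] bottom-up: best[k] = max over allowed piece i of (p[i] + best[k−i]).
best[1] = 0
best[2] = 10
best[3] = 13
best[4] = 20  (first piece 2, then best[2]=10)
best[5] = 23  (first piece 2, then best[3]=13)
best[6] = 30  (first piece 2, then best[4]=20)
best[7] = 33  (first piece 2, then best[5]=23)
best[8] = 40  (first piece 2, then best[6]=30)
best[9] = 48
best[10] = 50  (first piece 2, then best[8]=40)
best[11] = 58  (first piece 2, then best[9]=48)
One optimal cutting: 9 + 2 → ₹58.

58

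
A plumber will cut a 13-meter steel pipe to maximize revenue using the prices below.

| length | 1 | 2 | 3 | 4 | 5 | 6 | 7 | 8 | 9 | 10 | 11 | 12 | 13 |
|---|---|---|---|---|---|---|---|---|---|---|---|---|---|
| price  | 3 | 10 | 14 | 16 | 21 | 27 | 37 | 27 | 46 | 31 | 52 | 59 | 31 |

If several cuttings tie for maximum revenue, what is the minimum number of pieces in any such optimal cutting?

Consider every possible first cut. r[k] is the best of p[i]+r[k−i] over all sellable i≤k.
r[1] = 3
r[2] = max(3+3, 10+0) = 10
r[3] = max(3+10, 10+3, 14+0) = 14
r[4] = max(3+14, 10+10, 14+3, 16+0) = 20
r[5] = max(3+20, 10+14, 14+10, 16+3, 21+0) = 24
r[6] = max(3+24, 10+20, 14+14, 16+10, 21+3, 27+0) = 30
r[7] = max(3+30, 10+24, 14+20, …, 27+3, 37+0) = 37
r[8] = max(3+37, 10+30, 14+24, …, 37+3, 27+0) = 40
r[9] = max(3+40, 10+37, 14+30, …, 27+3, 46+0) = 47
r[10] = max(3+47, 10+40, 14+37, …, 46+3, 31+0) = 51
r[11] = max(3+51, 10+47, 14+40, …, 31+3, 52+0) = 57
r[12] = max(3+57, 10+51, 14+47, …, 52+3, 59+0) = 61
r[13] = max(3+61, 10+57, 14+51, …, 59+3, 31+0) = 67
Maximum revenue is $67.
Now minimize piece count subject to staying optimal: for each k, pieces[k] = 1 + min over i with p[i]+r[k−i]=r[k] of pieces[k−i].
pieces[10] = 2
pieces[11] = 3
pieces[12] = 3
pieces[13] = 4

4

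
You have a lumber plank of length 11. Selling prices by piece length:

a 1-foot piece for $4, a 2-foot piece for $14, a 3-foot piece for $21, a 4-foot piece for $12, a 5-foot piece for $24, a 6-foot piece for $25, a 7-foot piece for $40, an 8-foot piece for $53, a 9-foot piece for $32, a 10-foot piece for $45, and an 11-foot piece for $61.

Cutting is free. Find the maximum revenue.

77

Build R[k] bottom-up: R[k] = max over allowed piece i of (p[i] + R[k−i]).
R[1] = 4
R[2] = max(4+4, 14+0) = 14
R[3] = max(4+14, 14+4, 21+0) = 21
R[4] = max(4+21, 14+14, 21+4, 12+0) = 28
R[5] = max(4+28, 14+21, 21+14, 12+4, 24+0) = 35
R[6] = max(4+35, 14+28, 21+21, 12+14, 24+4, 25+0) = 42
R[7] = max(4+42, 14+35, 21+28, …, 25+4, 40+0) = 49
R[8] = max(4+49, 14+42, 21+35, …, 40+4, 53+0) = 56
R[9] = max(4+56, 14+49, 21+42, …, 53+4, 32+0) = 63
R[10] = max(4+63, 14+56, 21+49, …, 32+4, 45+0) = 70
R[11] = max(4+70, 14+63, 21+56, …, 45+4, 61+0) = 77
One optimal cutting: 3 + 2 + 2 + 2 + 2 → $21 + $14 + $14 + $14 + $14 = $77.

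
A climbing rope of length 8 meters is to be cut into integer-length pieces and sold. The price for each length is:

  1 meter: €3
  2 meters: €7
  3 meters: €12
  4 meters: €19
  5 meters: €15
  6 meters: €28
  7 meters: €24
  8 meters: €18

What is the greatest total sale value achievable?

38

Let R[k] be the best obtainable value from length k. For each k, try every first piece i and keep the best of price[i] + R[k−i].
R[1] = 3
R[2] = 7
R[3] = 12
R[4] = 19
R[5] = 22  (first piece 1, then R[4]=19)
R[6] = 28
R[7] = 31  (first piece 1, then R[6]=28)
R[8] = 38  (first piece 4, then R[4]=19)
One optimal cutting: 4 + 4 → €19 + €19 = €38.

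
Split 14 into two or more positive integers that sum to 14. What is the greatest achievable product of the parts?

162

Let m[k] be the best product for length k (with at least one cut). For each first piece i, the rest contributes max(k−i, m[k−i]).
Small cases: m[2]=1, m[3]=2, m[4]=4, m[5]=6, m[6]=9, m[7]=12, m[8]=18.
m[9] = max(1×18, 2×12, 3×9, …, 7×2, 8×1) = 27
m[10] = max(1×27, 2×18, 3×12, …, 8×2, 9×1) = 36
m[11] = max(1×36, 2×27, 3×18, …, 9×2, 10×1) = 54
m[12] = max(1×54, 2×36, 3×27, …, 10×2, 11×1) = 81
m[13] = max(1×81, 2×54, 3×36, …, 11×2, 12×1) = 108
m[14] = max(1×108, 2×81, 3×54, …, 12×2, 13×1) = 162
One optimal split: 3 + 3 + 3 + 3 + 2; product 3×3×3×3×2 = 162.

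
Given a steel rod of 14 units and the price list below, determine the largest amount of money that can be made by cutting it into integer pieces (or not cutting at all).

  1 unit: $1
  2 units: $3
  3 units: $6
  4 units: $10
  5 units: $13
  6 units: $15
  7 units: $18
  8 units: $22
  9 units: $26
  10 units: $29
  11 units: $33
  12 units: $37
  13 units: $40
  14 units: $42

42

Build best[k] bottom-up: best[k] = max over allowed piece i of (p[i] + best[k−i]).
best[1] = 1
best[2] = max(1+1, 3+0) = 3
best[3] = max(1+3, 3+1, 6+0) = 6
best[4] = max(1+6, 3+3, 6+1, 10+0) = 10
best[5] = max(1+10, 3+6, 6+3, 10+1, 13+0) = 13
best[6] = max(1+13, 3+10, 6+6, 10+3, 13+1, 15+0) = 15
best[7] = max(1+15, 3+13, 6+10, …, 15+1, 18+0) = 18
best[8] = max(1+18, 3+15, 6+13, …, 18+1, 22+0) = 22
best[9] = max(1+22, 3+18, 6+15, …, 22+1, 26+0) = 26
best[10] = max(1+26, 3+22, 6+18, …, 26+1, 29+0) = 29
best[11] = max(1+29, 3+26, 6+22, …, 29+1, 33+0) = 33
best[12] = max(1+33, 3+29, 6+26, …, 33+1, 37+0) = 37
best[13] = max(1+37, 3+33, 6+29, …, 37+1, 40+0) = 40
best[14] = max(1+40, 3+37, 6+33, …, 40+1, 42+0) = 42
Best is to sell the whole 14-unit piece uncut for $42.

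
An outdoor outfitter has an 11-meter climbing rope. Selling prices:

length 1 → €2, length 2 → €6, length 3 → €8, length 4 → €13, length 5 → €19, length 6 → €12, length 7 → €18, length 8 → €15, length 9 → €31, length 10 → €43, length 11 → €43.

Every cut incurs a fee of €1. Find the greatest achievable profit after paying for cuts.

Build v[k] bottom-up: v[k] = max over allowed piece i of (p[i] + v[k−i]) − 1 per cut.
v[1] = 2
v[2] = 6
v[3] = 8
v[4] = 13
v[5] = 19
v[6] = 20  (first piece 1, then v[5]=19)
v[7] = 24  (first piece 2, then v[5]=19)
v[8] = 26  (first piece 3, then v[5]=19)
v[9] = 31  (first piece 4, then v[5]=19)
v[10] = 43
v[11] = 44  (first piece 1, then v[10]=43)
One optimal plan: pieces 10 + 1 (1 cut) → €45 − €1 = €44.

44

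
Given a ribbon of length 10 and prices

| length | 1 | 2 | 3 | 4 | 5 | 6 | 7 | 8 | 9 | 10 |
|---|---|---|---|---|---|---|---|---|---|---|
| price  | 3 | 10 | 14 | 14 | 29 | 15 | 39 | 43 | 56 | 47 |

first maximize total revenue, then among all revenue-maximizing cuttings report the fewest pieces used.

Build r[k] bottom-up: r[k] = max over allowed piece i of (p[i] + r[k−i]).
r[1] = 3
r[2] = 10
r[3] = 14
r[4] = 20  (first piece 2, then r[2]=10)
r[5] = 29
r[6] = 32  (first piece 1, then r[5]=29)
r[7] = 39  (first piece 2, then r[5]=29)
r[8] = 43  (first piece 3, then r[5]=29)
r[9] = 56
r[10] = 59  (first piece 1, then r[9]=56)
Maximum revenue is ¢59.
Now minimize piece count subject to staying optimal: for each k, pieces[k] = 1 + min over i with p[i]+r[k−i]=r[k] of pieces[k−i].
pieces[7] = 1
pieces[8] = 1
pieces[9] = 1
pieces[10] = 2

2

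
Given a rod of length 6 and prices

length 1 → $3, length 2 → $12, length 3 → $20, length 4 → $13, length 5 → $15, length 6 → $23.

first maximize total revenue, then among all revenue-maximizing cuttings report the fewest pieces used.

Let r[k] be the best obtainable value from length k. For each k, try every first piece i and keep the best of price[i] + r[k−i].
r[1] = 3
r[2] = 12
r[3] = 20
r[4] = 24  (first piece 2, then r[2]=12)
r[5] = 32  (first piece 2, then r[3]=20)
r[6] = 40  (first piece 3, then r[3]=20)
Maximum revenue is $40.
Now minimize piece count subject to staying optimal: for each k, pieces[k] = 1 + min over i with p[i]+r[k−i]=r[k] of pieces[k−i].
pieces[3] = 1
pieces[4] = 2
pieces[5] = 2
pieces[6] = 2

2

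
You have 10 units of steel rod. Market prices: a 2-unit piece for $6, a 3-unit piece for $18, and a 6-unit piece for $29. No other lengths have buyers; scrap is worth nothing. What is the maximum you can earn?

Build best[k] bottom-up: best[k] = max over allowed piece i of (p[i] + best[k−i]).
best[1] = 0
best[2] = 6
best[3] = 18
best[4] = 18
best[5] = 24  (first piece 2, then best[3]=18)
best[6] = 36  (first piece 3, then best[3]=18)
best[7] = 36
best[8] = 42  (first piece 2, then best[6]=36)
best[9] = 54  (first piece 3, then best[6]=36)
best[10] = 54
One optimal cutting: pieces 3 + 3 + 3 with 1 unit of scrap → $54.

54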